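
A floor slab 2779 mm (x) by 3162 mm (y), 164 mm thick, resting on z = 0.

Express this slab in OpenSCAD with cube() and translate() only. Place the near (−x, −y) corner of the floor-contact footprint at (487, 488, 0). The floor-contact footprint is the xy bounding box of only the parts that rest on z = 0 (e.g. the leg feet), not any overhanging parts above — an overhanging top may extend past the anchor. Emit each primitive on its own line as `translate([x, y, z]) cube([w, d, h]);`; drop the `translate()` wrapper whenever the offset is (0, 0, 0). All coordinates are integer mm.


translate([487, 488, 0]) cube([2779, 3162, 164]);


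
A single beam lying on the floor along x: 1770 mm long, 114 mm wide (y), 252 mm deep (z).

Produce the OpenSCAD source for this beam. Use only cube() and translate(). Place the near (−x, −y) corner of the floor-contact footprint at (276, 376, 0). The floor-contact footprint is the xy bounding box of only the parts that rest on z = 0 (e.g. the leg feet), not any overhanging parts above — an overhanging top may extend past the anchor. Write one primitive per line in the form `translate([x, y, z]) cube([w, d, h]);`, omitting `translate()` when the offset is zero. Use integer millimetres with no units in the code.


translate([276, 376, 0]) cube([1770, 114, 252]);


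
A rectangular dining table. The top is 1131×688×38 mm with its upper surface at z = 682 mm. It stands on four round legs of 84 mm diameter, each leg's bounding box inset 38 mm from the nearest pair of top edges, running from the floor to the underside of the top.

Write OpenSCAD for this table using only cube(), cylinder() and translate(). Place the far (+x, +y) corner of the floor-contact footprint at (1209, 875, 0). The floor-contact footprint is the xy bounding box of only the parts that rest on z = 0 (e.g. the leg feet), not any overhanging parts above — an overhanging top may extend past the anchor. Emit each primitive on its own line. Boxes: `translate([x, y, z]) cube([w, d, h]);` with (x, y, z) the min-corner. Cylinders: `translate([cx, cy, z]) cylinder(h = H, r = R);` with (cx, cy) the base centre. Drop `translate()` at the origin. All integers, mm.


// leg_h = 682 - 38 = 644
translate([116, 225, 644]) cube([1131, 688, 38]);
translate([196, 305, 0]) cylinder(h = 644, r = 42);
translate([1167, 305, 0]) cylinder(h = 644, r = 42);
translate([196, 833, 0]) cylinder(h = 644, r = 42);
translate([1167, 833, 0]) cylinder(h = 644, r = 42);


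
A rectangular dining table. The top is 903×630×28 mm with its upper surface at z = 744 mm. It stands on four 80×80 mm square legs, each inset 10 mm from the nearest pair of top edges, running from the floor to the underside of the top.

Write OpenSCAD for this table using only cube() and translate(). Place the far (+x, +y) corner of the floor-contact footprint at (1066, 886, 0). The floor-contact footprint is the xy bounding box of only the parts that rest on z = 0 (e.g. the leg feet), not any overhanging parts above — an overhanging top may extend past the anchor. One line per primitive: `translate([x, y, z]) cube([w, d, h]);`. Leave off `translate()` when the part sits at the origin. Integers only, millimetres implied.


// leg_h = 744 - 28 = 716
translate([173, 266, 716]) cube([903, 630, 28]);
translate([183, 276, 0]) cube([80, 80, 716]);
translate([986, 276, 0]) cube([80, 80, 716]);
translate([183, 806, 0]) cube([80, 80, 716]);
translate([986, 806, 0]) cube([80, 80, 716]);


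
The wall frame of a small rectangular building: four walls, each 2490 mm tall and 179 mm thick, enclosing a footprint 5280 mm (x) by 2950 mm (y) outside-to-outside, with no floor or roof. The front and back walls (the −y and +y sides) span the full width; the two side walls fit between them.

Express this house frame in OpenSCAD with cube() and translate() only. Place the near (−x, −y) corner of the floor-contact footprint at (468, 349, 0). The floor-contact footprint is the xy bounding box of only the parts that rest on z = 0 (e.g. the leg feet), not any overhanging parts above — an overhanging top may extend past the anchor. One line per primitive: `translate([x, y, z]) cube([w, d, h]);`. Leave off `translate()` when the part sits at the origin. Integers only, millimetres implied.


translate([468, 349, 0]) cube([5280, 179, 2490]);
translate([468, 3120, 0]) cube([5280, 179, 2490]);
translate([468, 528, 0]) cube([179, 2592, 2490]);
translate([5569, 528, 0]) cube([179, 2592, 2490]);


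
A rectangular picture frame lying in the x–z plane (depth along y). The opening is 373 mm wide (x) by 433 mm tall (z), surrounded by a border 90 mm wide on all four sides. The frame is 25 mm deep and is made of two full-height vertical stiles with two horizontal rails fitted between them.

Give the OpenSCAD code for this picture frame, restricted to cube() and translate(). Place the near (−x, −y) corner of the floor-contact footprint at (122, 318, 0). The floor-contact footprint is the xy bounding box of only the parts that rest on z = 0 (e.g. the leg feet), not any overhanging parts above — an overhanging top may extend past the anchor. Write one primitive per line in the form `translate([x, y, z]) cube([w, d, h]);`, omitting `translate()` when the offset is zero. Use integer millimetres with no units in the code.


translate([122, 318, 0]) cube([90, 25, 613]);
translate([585, 318, 0]) cube([90, 25, 613]);
translate([212, 318, 0]) cube([373, 25, 90]);
translate([212, 318, 523]) cube([373, 25, 90]);


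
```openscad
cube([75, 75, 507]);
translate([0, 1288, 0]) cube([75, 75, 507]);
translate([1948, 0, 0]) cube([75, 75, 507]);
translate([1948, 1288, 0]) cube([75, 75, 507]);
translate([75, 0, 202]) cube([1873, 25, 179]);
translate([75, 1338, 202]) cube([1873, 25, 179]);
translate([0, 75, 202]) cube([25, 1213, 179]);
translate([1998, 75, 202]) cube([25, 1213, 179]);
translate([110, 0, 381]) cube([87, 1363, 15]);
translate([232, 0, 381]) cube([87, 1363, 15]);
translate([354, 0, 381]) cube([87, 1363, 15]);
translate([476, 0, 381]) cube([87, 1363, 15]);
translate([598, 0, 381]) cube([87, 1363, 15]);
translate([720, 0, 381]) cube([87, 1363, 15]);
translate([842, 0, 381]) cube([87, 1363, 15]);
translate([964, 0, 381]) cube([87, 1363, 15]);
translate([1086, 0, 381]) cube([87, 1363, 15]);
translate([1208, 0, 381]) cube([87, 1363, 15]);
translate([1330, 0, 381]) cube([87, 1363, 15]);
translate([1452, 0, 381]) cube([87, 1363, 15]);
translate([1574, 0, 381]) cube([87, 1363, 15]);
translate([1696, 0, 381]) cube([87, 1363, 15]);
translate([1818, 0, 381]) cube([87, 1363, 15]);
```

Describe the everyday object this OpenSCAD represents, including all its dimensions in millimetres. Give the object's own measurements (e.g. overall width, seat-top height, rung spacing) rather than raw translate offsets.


A bed frame 2023 mm long (x) by 1363 mm wide (y). Four 75×75 mm corner posts, 507 mm tall, at the corners of the footprint. Four rails of 25 mm thickness and 179 mm height run between adjacent posts with their undersides at z = 202 mm, their outer faces flush with the outside of the frame (the two x-running rails run between the posts' inner faces; the two y-running rails run between the posts' inner faces). 15 slats, each 87 mm wide (x) and 15 mm thick, lie across the top of the two x-running rails, running the full 1363 mm width of the frame in y; along x they sit between the end posts with a 35 mm gap after the −x posts and between neighbouring slats, leaving 43 mm before the +x posts.


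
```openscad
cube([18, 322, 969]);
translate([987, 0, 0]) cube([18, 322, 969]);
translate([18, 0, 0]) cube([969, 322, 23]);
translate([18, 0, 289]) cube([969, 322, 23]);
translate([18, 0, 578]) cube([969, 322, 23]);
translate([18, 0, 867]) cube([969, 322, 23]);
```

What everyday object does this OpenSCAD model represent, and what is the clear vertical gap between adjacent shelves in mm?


A bookshelf. The clear shelf gap is 266 mm.

Two tall side panels with 4 horizontal boards between them — a bookshelf. The first two shelf undersides are at z = 0 and z = 289; with shelf thickness 23, the clear gap is 289 − 0 − 23 = 266 mm.


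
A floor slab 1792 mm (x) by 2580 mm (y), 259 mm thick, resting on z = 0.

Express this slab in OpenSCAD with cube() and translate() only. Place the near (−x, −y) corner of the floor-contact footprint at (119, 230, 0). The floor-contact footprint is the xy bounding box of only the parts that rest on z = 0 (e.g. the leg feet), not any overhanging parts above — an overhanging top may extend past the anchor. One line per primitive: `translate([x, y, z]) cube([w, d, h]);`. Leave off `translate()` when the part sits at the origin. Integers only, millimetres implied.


translate([119, 230, 0]) cube([1792, 2580, 259]);


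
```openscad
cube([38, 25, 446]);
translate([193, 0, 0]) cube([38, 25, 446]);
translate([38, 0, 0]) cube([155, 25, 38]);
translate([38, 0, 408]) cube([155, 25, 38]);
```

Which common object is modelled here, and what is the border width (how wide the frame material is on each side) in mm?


A picture frame. The border width is 38 mm.

Four thin pieces enclosing a rectangular opening — a picture frame. The two full-height stiles are 446 mm tall; the top rail sits at z = 408 and is 38 mm tall, so the border above the opening is 446 − 408 = 38 mm, matching the stile x-width.


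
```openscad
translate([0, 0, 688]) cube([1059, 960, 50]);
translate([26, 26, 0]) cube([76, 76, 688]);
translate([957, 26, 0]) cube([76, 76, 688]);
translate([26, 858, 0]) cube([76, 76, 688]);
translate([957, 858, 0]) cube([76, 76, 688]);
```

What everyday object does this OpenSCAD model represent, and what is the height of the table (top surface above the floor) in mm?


A table. The table height is 738 mm.

A 1059×960×50 slab sits at z = 688 on four 76 mm square posts — a table. The top surface is at 688 + 50 = 738 mm.


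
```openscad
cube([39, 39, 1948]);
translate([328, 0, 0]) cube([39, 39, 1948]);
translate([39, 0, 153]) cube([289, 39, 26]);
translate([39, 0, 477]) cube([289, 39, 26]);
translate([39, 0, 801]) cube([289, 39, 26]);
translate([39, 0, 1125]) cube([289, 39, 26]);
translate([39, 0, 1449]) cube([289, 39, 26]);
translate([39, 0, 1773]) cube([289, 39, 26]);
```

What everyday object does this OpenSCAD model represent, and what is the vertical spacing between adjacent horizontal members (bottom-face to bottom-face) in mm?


A ladder. The rung spacing is 324 mm.

Two tall 39×39 posts with 6 short bars between them — a ladder. Adjacent rungs sit at z = 153 and z = 477, so the spacing is 477 − 153 = 324 mm.


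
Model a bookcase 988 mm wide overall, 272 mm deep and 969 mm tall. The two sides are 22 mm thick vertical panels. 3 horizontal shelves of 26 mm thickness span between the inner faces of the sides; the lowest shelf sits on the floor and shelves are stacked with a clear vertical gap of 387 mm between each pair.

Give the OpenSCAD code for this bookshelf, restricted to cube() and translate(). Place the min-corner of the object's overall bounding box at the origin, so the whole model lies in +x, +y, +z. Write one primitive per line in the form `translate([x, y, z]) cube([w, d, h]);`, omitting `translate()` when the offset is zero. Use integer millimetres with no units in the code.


cube([22, 272, 969]);
translate([966, 0, 0]) cube([22, 272, 969]);
translate([22, 0, 0]) cube([944, 272, 26]);
translate([22, 0, 413]) cube([944, 272, 26]);
translate([22, 0, 826]) cube([944, 272, 26]);


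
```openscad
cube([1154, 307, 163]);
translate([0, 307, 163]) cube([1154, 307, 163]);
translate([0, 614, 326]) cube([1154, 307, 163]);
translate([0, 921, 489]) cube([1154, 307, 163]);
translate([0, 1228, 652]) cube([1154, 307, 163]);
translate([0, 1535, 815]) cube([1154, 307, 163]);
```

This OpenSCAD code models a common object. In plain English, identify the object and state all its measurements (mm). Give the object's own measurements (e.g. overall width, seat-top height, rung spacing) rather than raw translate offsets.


A straight staircase of 6 solid steps. Each step is 1154 mm wide (x), 307 mm deep (y, the going) and 163 mm tall (the rise). The first step rests on the floor; each subsequent step sits one going further in +y and one rise higher in +z, directly behind and above the previous step with no overlap.


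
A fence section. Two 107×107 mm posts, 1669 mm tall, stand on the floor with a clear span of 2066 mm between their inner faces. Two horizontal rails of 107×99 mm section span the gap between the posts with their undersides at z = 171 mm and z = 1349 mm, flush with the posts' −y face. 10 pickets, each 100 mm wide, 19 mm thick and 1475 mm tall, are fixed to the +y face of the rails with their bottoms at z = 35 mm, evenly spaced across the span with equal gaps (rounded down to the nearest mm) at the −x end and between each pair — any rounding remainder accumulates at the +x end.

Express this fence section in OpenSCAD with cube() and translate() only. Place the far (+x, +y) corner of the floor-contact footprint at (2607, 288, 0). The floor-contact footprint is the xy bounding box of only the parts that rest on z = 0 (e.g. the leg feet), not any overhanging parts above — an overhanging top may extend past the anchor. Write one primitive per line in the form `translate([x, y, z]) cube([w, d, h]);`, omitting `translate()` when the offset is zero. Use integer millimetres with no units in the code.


translate([327, 181, 0]) cube([107, 107, 1669]);
translate([2500, 181, 0]) cube([107, 107, 1669]);
translate([434, 181, 171]) cube([2066, 107, 99]);
translate([434, 181, 1349]) cube([2066, 107, 99]);
translate([530, 288, 35]) cube([100, 19, 1475]);
translate([726, 288, 35]) cube([100, 19, 1475]);
translate([922, 288, 35]) cube([100, 19, 1475]);
translate([1118, 288, 35]) cube([100, 19, 1475]);
translate([1314, 288, 35]) cube([100, 19, 1475]);
translate([1510, 288, 35]) cube([100, 19, 1475]);
translate([1706, 288, 35]) cube([100, 19, 1475]);
translate([1902, 288, 35]) cube([100, 19, 1475]);
translate([2098, 288, 35]) cube([100, 19, 1475]);
translate([2294, 288, 35]) cube([100, 19, 1475]);


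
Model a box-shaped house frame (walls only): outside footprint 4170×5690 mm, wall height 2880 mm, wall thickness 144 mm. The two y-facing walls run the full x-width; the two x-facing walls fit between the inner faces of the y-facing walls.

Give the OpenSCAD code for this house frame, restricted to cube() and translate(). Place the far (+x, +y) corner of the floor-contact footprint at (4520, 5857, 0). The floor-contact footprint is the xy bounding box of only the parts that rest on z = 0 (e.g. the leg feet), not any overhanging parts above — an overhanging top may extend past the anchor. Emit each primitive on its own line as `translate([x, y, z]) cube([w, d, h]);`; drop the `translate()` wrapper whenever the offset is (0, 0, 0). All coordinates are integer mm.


translate([350, 167, 0]) cube([4170, 144, 2880]);
translate([350, 5713, 0]) cube([4170, 144, 2880]);
translate([350, 311, 0]) cube([144, 5402, 2880]);
translate([4376, 311, 0]) cube([144, 5402, 2880]);


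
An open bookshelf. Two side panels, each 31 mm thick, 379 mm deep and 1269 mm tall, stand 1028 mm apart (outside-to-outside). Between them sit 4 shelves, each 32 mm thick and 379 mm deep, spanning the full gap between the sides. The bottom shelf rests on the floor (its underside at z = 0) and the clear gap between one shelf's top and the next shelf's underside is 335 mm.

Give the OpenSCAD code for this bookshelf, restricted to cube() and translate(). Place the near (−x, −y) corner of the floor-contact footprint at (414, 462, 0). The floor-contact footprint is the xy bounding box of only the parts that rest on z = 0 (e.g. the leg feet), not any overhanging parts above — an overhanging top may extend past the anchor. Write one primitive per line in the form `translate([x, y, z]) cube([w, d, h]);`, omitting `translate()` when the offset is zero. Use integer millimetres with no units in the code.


translate([414, 462, 0]) cube([31, 379, 1269]);
translate([1411, 462, 0]) cube([31, 379, 1269]);
translate([445, 462, 0]) cube([966, 379, 32]);
translate([445, 462, 367]) cube([966, 379, 32]);
translate([445, 462, 734]) cube([966, 379, 32]);
translate([445, 462, 1101]) cube([966, 379, 32]);


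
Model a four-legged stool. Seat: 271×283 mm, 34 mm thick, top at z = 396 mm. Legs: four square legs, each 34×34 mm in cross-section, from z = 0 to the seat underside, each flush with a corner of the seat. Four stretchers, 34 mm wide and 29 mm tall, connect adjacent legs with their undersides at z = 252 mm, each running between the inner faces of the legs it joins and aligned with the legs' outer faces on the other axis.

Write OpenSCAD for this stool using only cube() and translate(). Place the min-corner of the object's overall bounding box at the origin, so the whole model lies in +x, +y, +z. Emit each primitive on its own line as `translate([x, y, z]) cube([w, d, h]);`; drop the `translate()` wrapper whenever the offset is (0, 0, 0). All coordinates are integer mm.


translate([0, 0, 362]) cube([271, 283, 34]);
cube([34, 34, 362]);
translate([237, 0, 0]) cube([34, 34, 362]);
translate([0, 249, 0]) cube([34, 34, 362]);
translate([237, 249, 0]) cube([34, 34, 362]);
translate([34, 0, 252]) cube([203, 34, 29]);
translate([34, 249, 252]) cube([203, 34, 29]);
translate([0, 34, 252]) cube([34, 215, 29]);
translate([237, 34, 252]) cube([34, 215, 29]);


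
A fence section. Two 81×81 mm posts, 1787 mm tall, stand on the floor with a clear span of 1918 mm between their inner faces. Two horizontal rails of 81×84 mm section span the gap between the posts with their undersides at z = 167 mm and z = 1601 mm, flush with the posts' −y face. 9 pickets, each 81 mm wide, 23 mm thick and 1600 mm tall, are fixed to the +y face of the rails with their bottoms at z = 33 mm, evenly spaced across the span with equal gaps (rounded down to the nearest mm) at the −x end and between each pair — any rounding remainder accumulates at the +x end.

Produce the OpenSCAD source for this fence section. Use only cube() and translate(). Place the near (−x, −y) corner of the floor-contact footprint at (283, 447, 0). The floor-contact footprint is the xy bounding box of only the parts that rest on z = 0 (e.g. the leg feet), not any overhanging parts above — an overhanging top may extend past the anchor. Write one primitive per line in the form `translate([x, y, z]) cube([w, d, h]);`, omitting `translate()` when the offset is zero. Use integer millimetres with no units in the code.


translate([283, 447, 0]) cube([81, 81, 1787]);
translate([2282, 447, 0]) cube([81, 81, 1787]);
translate([364, 447, 167]) cube([1918, 81, 84]);
translate([364, 447, 1601]) cube([1918, 81, 84]);
translate([482, 528, 33]) cube([81, 23, 1600]);
translate([681, 528, 33]) cube([81, 23, 1600]);
translate([880, 528, 33]) cube([81, 23, 1600]);
translate([1079, 528, 33]) cube([81, 23, 1600]);
translate([1278, 528, 33]) cube([81, 23, 1600]);
translate([1477, 528, 33]) cube([81, 23, 1600]);
translate([1676, 528, 33]) cube([81, 23, 1600]);
translate([1875, 528, 33]) cube([81, 23, 1600]);
translate([2074, 528, 33]) cube([81, 23, 1600]);


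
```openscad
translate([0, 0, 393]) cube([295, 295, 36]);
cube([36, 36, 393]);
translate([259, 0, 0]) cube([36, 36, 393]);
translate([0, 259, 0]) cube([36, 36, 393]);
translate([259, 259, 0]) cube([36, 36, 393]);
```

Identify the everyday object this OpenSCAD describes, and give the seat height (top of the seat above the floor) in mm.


A stool. The seat height is 429 mm.

A 295×295×36 slab at z = 393 on four corner posts — a stool. The seat top is 393 + 36 = 429 mm.


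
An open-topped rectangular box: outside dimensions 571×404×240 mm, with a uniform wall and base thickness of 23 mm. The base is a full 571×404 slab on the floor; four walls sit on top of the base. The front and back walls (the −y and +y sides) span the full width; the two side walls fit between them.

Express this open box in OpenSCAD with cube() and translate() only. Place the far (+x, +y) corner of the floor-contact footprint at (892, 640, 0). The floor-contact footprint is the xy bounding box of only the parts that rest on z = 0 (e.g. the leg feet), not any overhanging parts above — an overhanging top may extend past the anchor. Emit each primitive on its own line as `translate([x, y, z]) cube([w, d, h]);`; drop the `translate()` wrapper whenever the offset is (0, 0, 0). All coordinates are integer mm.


translate([321, 236, 0]) cube([571, 404, 23]);
translate([321, 236, 23]) cube([571, 23, 217]);
translate([321, 617, 23]) cube([571, 23, 217]);
translate([321, 259, 23]) cube([23, 358, 217]);
translate([869, 259, 23]) cube([23, 358, 217]);


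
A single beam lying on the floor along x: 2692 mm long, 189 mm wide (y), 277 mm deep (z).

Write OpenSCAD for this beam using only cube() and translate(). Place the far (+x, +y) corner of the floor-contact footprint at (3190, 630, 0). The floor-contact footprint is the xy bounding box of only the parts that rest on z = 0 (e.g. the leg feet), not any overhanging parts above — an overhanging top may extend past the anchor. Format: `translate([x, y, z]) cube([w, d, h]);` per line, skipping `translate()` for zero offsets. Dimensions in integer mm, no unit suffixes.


translate([498, 441, 0]) cube([2692, 189, 277]);


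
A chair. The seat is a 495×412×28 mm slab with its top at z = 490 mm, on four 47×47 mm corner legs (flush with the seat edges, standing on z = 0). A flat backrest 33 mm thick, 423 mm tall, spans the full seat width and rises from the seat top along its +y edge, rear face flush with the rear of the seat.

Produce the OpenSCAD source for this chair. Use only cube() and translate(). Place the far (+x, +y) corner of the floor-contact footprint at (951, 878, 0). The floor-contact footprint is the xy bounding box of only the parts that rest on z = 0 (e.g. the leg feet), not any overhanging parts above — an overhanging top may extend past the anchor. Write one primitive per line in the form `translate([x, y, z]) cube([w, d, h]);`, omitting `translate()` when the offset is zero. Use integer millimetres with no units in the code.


// leg_h = 490 - 28 = 462
translate([456, 466, 462]) cube([495, 412, 28]);
translate([456, 466, 0]) cube([47, 47, 462]);
translate([904, 466, 0]) cube([47, 47, 462]);
translate([456, 831, 0]) cube([47, 47, 462]);
translate([904, 831, 0]) cube([47, 47, 462]);
translate([456, 845, 490]) cube([495, 33, 423]);


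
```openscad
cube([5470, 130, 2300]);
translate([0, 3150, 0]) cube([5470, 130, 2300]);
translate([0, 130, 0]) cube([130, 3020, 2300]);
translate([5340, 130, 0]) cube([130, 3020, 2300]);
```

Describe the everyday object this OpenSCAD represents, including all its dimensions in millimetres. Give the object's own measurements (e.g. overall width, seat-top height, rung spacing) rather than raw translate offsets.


The wall frame of a small rectangular building: four walls, each 2300 mm tall and 130 mm thick, enclosing a footprint 5470 mm (x) by 3280 mm (y) outside-to-outside, with no floor or roof. The front and back walls (the −y and +y sides) span the full width; the two side walls fit between them.


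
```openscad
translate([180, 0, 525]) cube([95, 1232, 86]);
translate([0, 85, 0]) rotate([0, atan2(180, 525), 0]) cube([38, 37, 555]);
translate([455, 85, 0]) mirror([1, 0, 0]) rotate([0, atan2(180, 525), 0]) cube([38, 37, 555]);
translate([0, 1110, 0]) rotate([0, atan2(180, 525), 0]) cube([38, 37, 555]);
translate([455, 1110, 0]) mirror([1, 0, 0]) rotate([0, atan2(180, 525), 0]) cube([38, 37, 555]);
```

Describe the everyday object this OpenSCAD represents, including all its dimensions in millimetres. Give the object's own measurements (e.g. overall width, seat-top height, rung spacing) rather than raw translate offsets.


A sawhorse. A 95×1232×86 mm beam (x, y, z) sits on two A-frame leg pairs. Each pair is two raked legs of 38×37 mm section (37 mm along y) splaying symmetrically in x. Each leg rises 525 mm vertically over 180 mm of horizontal reach and is 555 mm long along its own axis. Every leg's outer bottom edge rests on the floor and its outer top edge meets a bottom edge of the beam — the left legs (tilting toward +x) meet the beam's −x bottom edge, the right legs (their mirror images, tilting toward −x) meet its +x bottom edge — so the leg tops tuck under the beam, the beam's underside is 525 mm above the floor, and the feet are 455 mm apart outside-to-outside with the beam centred between them. The two leg pairs are set in 85 mm from either end of the beam.


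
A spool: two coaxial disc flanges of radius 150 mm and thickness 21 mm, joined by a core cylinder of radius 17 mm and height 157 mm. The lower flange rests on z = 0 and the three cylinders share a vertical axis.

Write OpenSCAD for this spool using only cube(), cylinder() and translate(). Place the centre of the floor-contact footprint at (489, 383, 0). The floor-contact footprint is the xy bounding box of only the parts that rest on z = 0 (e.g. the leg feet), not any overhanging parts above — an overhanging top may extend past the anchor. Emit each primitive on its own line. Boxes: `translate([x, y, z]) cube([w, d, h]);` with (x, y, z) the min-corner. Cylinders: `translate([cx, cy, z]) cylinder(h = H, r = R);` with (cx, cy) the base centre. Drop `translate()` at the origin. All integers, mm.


translate([489, 383, 0]) cylinder(h = 21, r = 150);
translate([489, 383, 21]) cylinder(h = 157, r = 17);
translate([489, 383, 178]) cylinder(h = 21, r = 150);


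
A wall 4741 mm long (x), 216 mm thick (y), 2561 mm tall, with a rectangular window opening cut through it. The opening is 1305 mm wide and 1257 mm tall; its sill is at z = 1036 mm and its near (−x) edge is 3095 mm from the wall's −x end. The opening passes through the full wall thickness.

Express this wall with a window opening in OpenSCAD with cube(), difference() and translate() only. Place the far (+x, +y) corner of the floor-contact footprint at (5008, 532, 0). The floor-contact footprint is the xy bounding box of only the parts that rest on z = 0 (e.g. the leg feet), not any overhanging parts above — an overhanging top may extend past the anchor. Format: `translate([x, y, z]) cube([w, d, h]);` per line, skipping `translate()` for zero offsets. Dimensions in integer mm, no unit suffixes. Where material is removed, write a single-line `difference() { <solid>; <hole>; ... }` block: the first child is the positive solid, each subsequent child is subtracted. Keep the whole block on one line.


difference() { translate([267, 316, 0]) cube([4741, 216, 2561]); translate([3362, 316, 1036]) cube([1305, 216, 1257]); }


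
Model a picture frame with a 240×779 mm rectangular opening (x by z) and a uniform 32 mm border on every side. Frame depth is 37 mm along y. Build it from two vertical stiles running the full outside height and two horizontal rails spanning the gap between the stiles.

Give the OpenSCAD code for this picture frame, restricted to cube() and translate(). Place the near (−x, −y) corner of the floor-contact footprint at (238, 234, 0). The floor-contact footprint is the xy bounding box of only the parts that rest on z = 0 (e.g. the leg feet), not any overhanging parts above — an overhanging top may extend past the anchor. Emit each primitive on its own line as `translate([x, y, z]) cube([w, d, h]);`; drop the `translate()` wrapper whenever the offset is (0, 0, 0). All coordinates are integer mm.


translate([238, 234, 0]) cube([32, 37, 843]);
translate([510, 234, 0]) cube([32, 37, 843]);
translate([270, 234, 0]) cube([240, 37, 32]);
translate([270, 234, 811]) cube([240, 37, 32]);


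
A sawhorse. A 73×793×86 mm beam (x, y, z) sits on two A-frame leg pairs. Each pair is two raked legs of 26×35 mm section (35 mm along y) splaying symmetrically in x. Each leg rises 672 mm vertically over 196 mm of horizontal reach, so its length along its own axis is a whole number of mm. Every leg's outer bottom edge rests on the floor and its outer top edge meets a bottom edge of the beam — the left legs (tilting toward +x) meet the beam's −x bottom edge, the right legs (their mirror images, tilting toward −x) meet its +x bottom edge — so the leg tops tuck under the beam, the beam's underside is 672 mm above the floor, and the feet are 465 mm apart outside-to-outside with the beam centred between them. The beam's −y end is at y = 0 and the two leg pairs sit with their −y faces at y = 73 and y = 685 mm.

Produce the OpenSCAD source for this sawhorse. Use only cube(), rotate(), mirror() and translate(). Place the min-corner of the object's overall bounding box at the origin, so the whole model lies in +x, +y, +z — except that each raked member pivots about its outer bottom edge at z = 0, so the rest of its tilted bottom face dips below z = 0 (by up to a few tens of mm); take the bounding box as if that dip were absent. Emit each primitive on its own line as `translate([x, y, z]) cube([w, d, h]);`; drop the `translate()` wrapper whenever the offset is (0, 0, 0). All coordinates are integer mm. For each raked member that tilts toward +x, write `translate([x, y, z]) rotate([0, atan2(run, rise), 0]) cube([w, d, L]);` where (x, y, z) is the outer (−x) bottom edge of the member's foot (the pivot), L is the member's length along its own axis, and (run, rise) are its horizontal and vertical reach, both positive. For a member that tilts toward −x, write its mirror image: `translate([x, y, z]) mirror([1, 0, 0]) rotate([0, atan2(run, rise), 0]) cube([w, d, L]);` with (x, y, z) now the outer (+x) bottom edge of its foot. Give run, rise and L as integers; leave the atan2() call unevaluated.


translate([196, 0, 672]) cube([73, 793, 86]);
translate([0, 73, 0]) rotate([0, atan2(196, 672), 0]) cube([26, 35, 700]);
translate([465, 73, 0]) mirror([1, 0, 0]) rotate([0, atan2(196, 672), 0]) cube([26, 35, 700]);
translate([0, 685, 0]) rotate([0, atan2(196, 672), 0]) cube([26, 35, 700]);
translate([465, 685, 0]) mirror([1, 0, 0]) rotate([0, atan2(196, 672), 0]) cube([26, 35, 700]);


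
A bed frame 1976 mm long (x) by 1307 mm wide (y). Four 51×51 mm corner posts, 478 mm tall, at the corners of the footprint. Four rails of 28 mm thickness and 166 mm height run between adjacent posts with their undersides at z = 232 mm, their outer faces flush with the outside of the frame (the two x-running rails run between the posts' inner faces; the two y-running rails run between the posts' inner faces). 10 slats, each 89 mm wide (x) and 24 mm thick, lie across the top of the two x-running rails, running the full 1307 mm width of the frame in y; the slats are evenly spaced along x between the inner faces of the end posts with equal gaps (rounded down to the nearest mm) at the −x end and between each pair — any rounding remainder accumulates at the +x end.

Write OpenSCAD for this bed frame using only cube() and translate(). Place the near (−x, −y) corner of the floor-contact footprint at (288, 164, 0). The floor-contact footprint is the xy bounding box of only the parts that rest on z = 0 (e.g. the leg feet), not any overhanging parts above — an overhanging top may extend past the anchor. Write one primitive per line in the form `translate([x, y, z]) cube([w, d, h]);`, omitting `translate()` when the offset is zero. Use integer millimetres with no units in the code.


// slat z = rail_z + rail_h = 232 + 166 = 398
// slat gap = ⌊(1874 − 10·89) / 11⌋ = 89
translate([288, 164, 0]) cube([51, 51, 478]);
translate([288, 1420, 0]) cube([51, 51, 478]);
translate([2213, 164, 0]) cube([51, 51, 478]);
translate([2213, 1420, 0]) cube([51, 51, 478]);
translate([339, 164, 232]) cube([1874, 28, 166]);
translate([339, 1443, 232]) cube([1874, 28, 166]);
translate([288, 215, 232]) cube([28, 1205, 166]);
translate([2236, 215, 232]) cube([28, 1205, 166]);
translate([428, 164, 398]) cube([89, 1307, 24]);
translate([606, 164, 398]) cube([89, 1307, 24]);
translate([784, 164, 398]) cube([89, 1307, 24]);
translate([962, 164, 398]) cube([89, 1307, 24]);
translate([1140, 164, 398]) cube([89, 1307, 24]);
translate([1318, 164, 398]) cube([89, 1307, 24]);
translate([1496, 164, 398]) cube([89, 1307, 24]);
translate([1674, 164, 398]) cube([89, 1307, 24]);
translate([1852, 164, 398]) cube([89, 1307, 24]);
translate([2030, 164, 398]) cube([89, 1307, 24]);


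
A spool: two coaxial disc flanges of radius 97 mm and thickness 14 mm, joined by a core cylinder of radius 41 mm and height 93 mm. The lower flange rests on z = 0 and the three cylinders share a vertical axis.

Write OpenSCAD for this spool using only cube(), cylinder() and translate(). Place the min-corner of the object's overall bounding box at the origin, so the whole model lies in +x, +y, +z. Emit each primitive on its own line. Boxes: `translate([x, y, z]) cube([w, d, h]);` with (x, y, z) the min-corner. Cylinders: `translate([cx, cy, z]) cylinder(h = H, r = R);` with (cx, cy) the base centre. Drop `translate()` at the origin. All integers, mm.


translate([97, 97, 0]) cylinder(h = 14, r = 97);
translate([97, 97, 14]) cylinder(h = 93, r = 41);
translate([97, 97, 107]) cylinder(h = 14, r = 97);


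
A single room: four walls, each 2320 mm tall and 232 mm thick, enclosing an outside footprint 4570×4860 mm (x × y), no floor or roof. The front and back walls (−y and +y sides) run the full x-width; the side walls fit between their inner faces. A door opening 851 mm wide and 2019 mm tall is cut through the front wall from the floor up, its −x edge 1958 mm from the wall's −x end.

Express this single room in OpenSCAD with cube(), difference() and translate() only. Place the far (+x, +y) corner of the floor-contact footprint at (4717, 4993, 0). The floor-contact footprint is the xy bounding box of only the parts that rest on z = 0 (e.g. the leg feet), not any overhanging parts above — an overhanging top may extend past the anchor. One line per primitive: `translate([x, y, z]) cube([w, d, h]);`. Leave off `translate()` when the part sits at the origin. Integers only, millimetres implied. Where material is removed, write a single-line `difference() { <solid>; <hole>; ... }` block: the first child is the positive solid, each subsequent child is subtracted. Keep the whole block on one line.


difference() { translate([147, 133, 0]) cube([4570, 232, 2320]); translate([2105, 133, 0]) cube([851, 232, 2019]); }
translate([147, 4761, 0]) cube([4570, 232, 2320]);
translate([147, 365, 0]) cube([232, 4396, 2320]);
translate([4485, 365, 0]) cube([232, 4396, 2320]);


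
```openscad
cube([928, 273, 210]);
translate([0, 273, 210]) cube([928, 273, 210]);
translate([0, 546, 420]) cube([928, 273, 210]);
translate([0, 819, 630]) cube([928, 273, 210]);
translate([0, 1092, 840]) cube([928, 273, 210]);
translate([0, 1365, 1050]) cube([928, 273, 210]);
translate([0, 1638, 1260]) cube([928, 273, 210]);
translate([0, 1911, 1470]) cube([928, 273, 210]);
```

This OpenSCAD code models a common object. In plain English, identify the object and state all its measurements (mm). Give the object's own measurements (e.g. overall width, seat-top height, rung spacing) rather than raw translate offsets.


A straight staircase of 8 solid steps. Each step is 928 mm wide (x), 273 mm deep (y, the going) and 210 mm tall (the rise). The first step rests on the floor; each subsequent step sits one going further in +y and one rise higher in +z, directly behind and above the previous step with no overlap.


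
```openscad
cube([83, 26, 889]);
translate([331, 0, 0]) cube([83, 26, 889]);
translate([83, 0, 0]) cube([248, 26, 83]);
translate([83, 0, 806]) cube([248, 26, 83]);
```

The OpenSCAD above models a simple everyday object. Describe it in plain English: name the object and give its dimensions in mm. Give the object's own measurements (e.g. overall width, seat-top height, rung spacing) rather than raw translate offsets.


A rectangular picture frame lying in the x–z plane (depth along y). The opening is 248 mm wide (x) by 723 mm tall (z), surrounded by a border 83 mm wide on all four sides. The frame is 26 mm deep and is made of two full-height vertical stiles with two horizontal rails fitted between them.


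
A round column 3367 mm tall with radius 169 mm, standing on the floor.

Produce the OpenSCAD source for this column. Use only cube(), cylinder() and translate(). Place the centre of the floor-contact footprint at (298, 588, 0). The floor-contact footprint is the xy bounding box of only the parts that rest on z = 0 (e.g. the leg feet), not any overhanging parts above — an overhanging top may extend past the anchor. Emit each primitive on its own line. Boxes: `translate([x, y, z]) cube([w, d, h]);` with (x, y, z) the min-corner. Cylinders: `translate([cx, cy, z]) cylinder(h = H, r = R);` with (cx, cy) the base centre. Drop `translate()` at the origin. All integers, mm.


translate([298, 588, 0]) cylinder(h = 3367, r = 169);


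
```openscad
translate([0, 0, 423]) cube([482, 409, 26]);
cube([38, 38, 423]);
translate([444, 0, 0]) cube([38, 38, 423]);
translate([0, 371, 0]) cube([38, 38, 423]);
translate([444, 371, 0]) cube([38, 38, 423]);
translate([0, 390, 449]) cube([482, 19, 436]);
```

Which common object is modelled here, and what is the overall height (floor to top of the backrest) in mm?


A chair. The overall height is 885 mm.

A slab on four corner posts with a tall panel at the back — a chair. The seat slab sits at z = 423 with thickness 26, and the 436 mm backrest starts at the seat top, so the overall height is 423 + 26 + 436 = 885 mm.


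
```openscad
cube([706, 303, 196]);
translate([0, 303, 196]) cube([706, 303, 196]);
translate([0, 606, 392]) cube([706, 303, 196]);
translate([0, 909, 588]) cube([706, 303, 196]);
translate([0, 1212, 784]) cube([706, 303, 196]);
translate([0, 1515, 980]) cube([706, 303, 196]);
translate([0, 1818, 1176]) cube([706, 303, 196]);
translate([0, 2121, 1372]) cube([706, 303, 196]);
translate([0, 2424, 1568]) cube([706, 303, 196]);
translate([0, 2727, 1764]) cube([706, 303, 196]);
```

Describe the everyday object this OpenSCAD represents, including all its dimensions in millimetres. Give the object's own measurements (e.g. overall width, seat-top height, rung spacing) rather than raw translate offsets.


A straight staircase of 10 solid steps. Each step is 706 mm wide (x), 303 mm deep (y, the going) and 196 mm tall (the rise). The first step rests on the floor; each subsequent step sits one going further in +y and one rise higher in +z, directly behind and above the previous step with no overlap.


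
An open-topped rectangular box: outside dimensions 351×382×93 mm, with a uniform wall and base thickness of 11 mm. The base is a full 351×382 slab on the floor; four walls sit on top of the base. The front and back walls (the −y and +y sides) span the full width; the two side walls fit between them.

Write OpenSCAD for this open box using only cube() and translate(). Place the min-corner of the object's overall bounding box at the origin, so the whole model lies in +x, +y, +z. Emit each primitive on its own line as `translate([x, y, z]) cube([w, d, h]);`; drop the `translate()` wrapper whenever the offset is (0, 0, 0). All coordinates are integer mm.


cube([351, 382, 11]);
translate([0, 0, 11]) cube([351, 11, 82]);
translate([0, 371, 11]) cube([351, 11, 82]);
translate([0, 11, 11]) cube([11, 360, 82]);
translate([340, 11, 11]) cube([11, 360, 82]);


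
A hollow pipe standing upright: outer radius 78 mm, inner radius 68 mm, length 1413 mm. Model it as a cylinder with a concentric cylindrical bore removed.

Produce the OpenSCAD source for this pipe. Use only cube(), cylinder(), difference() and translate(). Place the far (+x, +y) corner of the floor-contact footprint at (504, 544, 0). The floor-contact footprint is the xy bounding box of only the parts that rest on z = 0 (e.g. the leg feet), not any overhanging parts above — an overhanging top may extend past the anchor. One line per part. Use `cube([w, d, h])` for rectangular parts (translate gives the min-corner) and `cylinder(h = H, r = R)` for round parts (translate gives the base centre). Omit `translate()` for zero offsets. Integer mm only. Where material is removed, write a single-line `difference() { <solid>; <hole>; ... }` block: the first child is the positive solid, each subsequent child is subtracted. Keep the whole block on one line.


difference() { translate([426, 466, 0]) cylinder(h = 1413, r = 78); translate([426, 466, 0]) cylinder(h = 1413, r = 68); }
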